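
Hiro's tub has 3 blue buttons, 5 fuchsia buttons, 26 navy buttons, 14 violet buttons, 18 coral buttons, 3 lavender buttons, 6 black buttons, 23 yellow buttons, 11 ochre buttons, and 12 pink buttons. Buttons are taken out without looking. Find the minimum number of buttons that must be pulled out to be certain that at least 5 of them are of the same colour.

39

Pigeonhole: the 10 colours are the holes; the buttons drawn are the pigeons.
To avoid 5 of any one colour, the worst case takes at most 4 of each colour, or every button of a colour that has fewer than 4.
That gives 3 + 4 + 4 + 4 + 4 + 3 + 4 + 4 + 4 + 4 = 38 buttons with no colour reaching 5.
The next button forces some colour to 5, so 38 + 1 = 39.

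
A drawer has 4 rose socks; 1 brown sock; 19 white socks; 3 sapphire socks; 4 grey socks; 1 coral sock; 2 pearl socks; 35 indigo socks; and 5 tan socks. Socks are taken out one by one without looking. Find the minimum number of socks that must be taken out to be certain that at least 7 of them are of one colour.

Pigeonhole: put each drawn sock into a box by colour. The largest draw with every box below 7 takes min(count, 6) from each colour; colours with fewer than 6 contribute all they have.
Σ min(cᵢ, 6) = 4 + 1 + 6 + 3 + 4 + 1 + 2 + 6 + 5 = 32.
Draw number 32 + 1 = 33 must push one box to 7.

33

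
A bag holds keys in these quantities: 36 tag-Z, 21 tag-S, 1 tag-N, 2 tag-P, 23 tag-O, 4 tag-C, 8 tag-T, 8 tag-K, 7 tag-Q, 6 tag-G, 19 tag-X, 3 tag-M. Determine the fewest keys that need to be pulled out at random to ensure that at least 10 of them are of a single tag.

76

An adversary could hand out at most 9 keys per tag (8 tags run out sooner): 9 + 9 + 1 + 2 + 9 + 4 + 8 + 8 + 7 + 6 + 9 + 3 = 75 keys and still no tag has 10.
One more key lands in a tag already at 9, so 76 draws are enough and 75 are not.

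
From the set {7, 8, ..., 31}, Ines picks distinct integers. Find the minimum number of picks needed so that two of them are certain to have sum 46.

Group the elements by complementary pair {x, 46−x}: {15,31}, {16,30}, {17,29}, …, giving 8 two-element pairs, the single value 23 (it cannot pair with itself since the integers are distinct), and 8 integers whose partner 46−x falls outside [7,31].
Treating each of those 17 groups as a pigeonhole, one can pick one integer per group — 17 integers — with no two summing to 46.
The 18th integer lands in an occupied pair, forcing a sum of 46.

18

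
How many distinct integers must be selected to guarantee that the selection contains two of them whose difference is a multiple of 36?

Integers whose pairwise differences are multiples of 36 are exactly those sharing a remainder mod 36. Pigeonhole: the 36 residue classes mod 36 are the pigeonholes.
With 36 integers one could put 1 in each residue class and have no class reach 2.
The 37th integer pushes some class to 2, so 36·1 + 1 = 37.

37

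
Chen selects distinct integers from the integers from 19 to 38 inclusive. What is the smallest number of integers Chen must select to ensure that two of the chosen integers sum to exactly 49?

15

Group the elements by complementary pair {x, 49−x}: {19,30}, {20,29}, {21,28}, …, giving 6 two-element pairs and 8 integers whose partner 49−x falls outside [19,38].
By pigeonhole, treating each of those 14 groups as a pigeonhole, one can pick one integer per group — 14 integers — with no two summing to 49.
The 15th integer lands in an occupied pair, forcing a sum of 49.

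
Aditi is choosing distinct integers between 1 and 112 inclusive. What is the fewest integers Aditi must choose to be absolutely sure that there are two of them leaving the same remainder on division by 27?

The 27 residue classes mod 27 are the pigeonholes.
With 27 integers one could put 1 in each residue class and have no class reach 2.
The 28th integer pushes some class to 2, so 27·1 + 1 = 28.

28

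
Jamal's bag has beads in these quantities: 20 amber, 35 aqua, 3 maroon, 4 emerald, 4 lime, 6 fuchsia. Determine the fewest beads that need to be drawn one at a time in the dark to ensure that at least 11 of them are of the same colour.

The 6 colours are the holes; the beads drawn are the pigeons.
To avoid 11 of any one colour, the worst case takes at most 10 of each colour, or every bead of a colour that has fewer than 10.
That gives 10 + 10 + 3 + 4 + 4 + 6 = 37 beads with no colour reaching 11.
The next bead forces some colour to 11, so 37 + 1 = 38.

38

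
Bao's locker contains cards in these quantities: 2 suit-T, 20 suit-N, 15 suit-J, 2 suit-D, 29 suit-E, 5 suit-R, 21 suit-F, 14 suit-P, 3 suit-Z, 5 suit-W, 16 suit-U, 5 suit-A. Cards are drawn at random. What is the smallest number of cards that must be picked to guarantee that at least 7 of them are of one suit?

59

The 12 suits are the holes; the cards drawn are the pigeons.
To avoid 7 of any one suit, the worst case takes at most 6 of each suit, or every card of a suit that has fewer than 6.
That gives 2 + 6 + 6 + 2 + 6 + 5 + 6 + 6 + 3 + 5 + 6 + 5 = 58 cards with no suit reaching 7.
The next card forces some suit to 7, so 58 + 1 = 59.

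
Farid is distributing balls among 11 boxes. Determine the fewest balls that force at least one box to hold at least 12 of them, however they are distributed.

122

With 121 balls one could put exactly 11 in each of the 11 boxes, and no box would reach 12.
Pigeonhole: one more ball must land in a box that already has 11, giving it 12.
So 11 × 11 + 1 = 122 balls are required.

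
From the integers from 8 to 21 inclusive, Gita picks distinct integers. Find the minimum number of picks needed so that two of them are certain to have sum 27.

A set avoiding the sum 27 can contain at most one of each pair {x, 27−x}, plus the 2 elements whose complement lies outside the range.
The integers 14, …, 21 (8 of them) are such a set: any two sum to at least 14+15 = 29 > 27.
Any 9th integer completes one of the 6 pairs, so 9 choices force a sum of 27.

9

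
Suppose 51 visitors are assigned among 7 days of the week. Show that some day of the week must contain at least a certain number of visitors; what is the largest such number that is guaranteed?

8

Pigeonhole: the 7 days of the week are the holes and the 51 visitors are the pigeons.
If every day of the week held at most 7 visitors, the total would be at most 7 × 7 = 49, which is less than 51.
So some day of the week holds at least ⌈51/7⌉ = 8 visitors.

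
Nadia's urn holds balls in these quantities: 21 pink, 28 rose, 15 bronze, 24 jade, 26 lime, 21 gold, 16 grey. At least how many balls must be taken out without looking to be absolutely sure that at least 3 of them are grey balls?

In the worst case for collecting grey balls, every non-grey ball comes out first.
There are 21 + 28 + 15 + 24 + 26 + 21 = 135 non-grey balls altogether.
After those, each further ball must be grey, so 135 + 3 = 138 draws guarantee 3 grey balls.

138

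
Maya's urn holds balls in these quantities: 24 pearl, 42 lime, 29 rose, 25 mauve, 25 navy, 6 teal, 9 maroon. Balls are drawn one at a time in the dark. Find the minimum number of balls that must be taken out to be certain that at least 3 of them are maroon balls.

154

In the worst case for collecting maroon balls, every non-maroon ball comes out first.
There are 24 + 42 + 29 + 25 + 25 + 6 = 151 non-maroon balls altogether.
After those, each further ball must be maroon, so 151 + 3 = 154 draws guarantee 3 maroon balls.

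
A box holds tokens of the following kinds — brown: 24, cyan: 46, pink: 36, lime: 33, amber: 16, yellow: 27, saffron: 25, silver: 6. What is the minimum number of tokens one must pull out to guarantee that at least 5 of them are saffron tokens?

In the worst case for collecting saffron tokens, every non-saffron token comes out first.
There are 24 + 46 + 36 + 33 + 16 + 27 + 6 = 188 non-saffron tokens altogether.
After those, each further token must be saffron, so 188 + 5 = 193 draws guarantee 5 saffron tokens.

193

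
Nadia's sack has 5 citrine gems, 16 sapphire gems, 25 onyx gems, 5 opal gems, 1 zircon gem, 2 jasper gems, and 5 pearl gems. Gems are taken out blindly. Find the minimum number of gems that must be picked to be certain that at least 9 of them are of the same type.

An adversary could hand out at most 8 gems per type (5 types run out sooner): 5 + 8 + 8 + 5 + 1 + 2 + 5 = 34 gems and still no type has 9.
One more gem lands in a type already at 8, so 35 draws are enough and 34 are not.

35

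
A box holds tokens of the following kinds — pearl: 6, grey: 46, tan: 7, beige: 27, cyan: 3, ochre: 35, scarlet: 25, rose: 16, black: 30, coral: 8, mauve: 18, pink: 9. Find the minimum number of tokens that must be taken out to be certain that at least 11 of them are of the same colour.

104

By the pigeonhole principle, put each drawn token into a box by colour. The largest draw with every box below 11 takes min(count, 10) from each colour; colours with fewer than 10 contribute all they have.
Σ min(cᵢ, 10) = 6 + 10 + 7 + 10 + 3 + 10 + 10 + 10 + 10 + 8 + 10 + 9 = 103.
Draw number 103 + 1 = 104 must push one box to 11.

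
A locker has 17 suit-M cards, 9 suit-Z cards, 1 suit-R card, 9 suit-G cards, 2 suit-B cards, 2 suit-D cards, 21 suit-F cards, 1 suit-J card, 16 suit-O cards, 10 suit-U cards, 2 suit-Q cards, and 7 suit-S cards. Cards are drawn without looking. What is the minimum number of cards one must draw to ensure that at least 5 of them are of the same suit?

An adversary could hand out at most 4 cards per suit (5 suits run out sooner): 4 + 4 + 1 + 4 + 2 + 2 + 4 + 1 + 4 + 4 + 2 + 4 = 36 cards and still no suit has 5.
One more card lands in a suit already at 4, so 37 draws are enough and 36 are not.

37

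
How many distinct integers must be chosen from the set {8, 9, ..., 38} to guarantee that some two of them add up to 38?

21

A set avoiding the sum 38 can contain at most one of each pair {x, 38−x}, plus the 9 elements whose complement lies outside the range or equal to its own complement.
The integers 19, …, 38 (20 of them) are such a set: any two sum to at least 19+20 = 39 > 38.
By the pigeonhole principle, any 21st integer completes one of the 11 pairs, so 21 choices force a sum of 38.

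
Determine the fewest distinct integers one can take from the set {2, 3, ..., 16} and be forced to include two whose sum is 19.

A set avoiding the sum 19 can contain at most one of each pair {x, 19−x}, plus the 1 element whose complement lies outside the range.
The integers 2, …, 9 (8 of them) are such a set: any two sum to at least 2+3 = 5 and at most 8+9 = 17 < 19.
Pigeonhole: any 9th integer completes one of the 7 pairs, so 9 choices force a sum of 19.

9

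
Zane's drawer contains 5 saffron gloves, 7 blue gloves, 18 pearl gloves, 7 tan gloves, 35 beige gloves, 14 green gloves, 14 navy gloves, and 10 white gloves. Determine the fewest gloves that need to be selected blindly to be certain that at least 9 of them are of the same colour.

Pigeonhole: the 8 colours are the holes; the gloves drawn are the pigeons.
To avoid 9 of any one colour, the worst case takes at most 8 of each colour, or every glove of a colour that has fewer than 8.
That gives 5 + 7 + 8 + 7 + 8 + 8 + 8 + 8 = 59 gloves with no colour reaching 9.
The next glove forces some colour to 9, so 59 + 1 = 60.

60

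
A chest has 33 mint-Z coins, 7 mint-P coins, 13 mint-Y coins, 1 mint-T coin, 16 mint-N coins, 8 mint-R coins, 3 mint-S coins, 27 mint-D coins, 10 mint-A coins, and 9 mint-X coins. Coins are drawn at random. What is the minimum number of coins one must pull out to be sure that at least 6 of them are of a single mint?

By the pigeonhole principle, put each drawn coin into a box by mint. The largest draw with every box below 6 takes min(count, 5) from each mint; mints with fewer than 5 contribute all they have.
Σ min(cᵢ, 5) = 5 + 5 + 5 + 1 + 5 + 5 + 3 + 5 + 5 + 5 = 44.
Draw number 44 + 1 = 45 must push one box to 6.

45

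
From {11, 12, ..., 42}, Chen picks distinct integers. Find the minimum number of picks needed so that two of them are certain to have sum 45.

Two chosen integers sum to 45 exactly when both halves of some pair {x, 45−x} with 11 ≤ x ≤ 45−x ≤ 34 are chosen — 12 such pairs.
The remaining 8 elements (those with no distinct partner in range) can never complete a 45-sum, so the worst case takes all of them and one from each pair: 8 + 12 = 20.
The 21st integer has to be the second member of some pair, so 20 + 1 = 21.

21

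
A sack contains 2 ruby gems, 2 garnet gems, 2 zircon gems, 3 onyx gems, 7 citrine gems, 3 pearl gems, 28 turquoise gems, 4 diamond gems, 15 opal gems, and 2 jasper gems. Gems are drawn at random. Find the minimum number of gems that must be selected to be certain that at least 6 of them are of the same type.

34

Put each drawn gem into a box by type. The largest draw with every box below 6 takes min(count, 5) from each type; types with fewer than 5 contribute all they have.
Σ min(cᵢ, 5) = 2 + 2 + 2 + 3 + 5 + 3 + 5 + 4 + 5 + 2 = 33.
Draw number 33 + 1 = 34 must push one box to 6.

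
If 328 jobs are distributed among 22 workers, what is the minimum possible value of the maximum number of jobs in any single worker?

By the pigeonhole principle, the 22 workers are the holes and the 328 jobs are the pigeons.
If every worker held at most 14 jobs, the total would be at most 22 × 14 = 308, which is less than 328.
So some worker holds at least ⌈328/22⌉ = 15 jobs.

15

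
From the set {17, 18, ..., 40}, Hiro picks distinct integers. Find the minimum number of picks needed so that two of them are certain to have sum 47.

A set avoiding the sum 47 can contain at most one of each pair {x, 47−x}, plus the 10 elements whose complement lies outside the range.
The integers 24, …, 40 (17 of them) are such a set: any two sum to at least 24+25 = 49 > 47.
Any 18th integer completes one of the 7 pairs, so 18 choices force a sum of 47.

18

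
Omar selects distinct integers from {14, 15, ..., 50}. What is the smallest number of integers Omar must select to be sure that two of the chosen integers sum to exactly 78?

27

Group the elements by complementary pair {x, 78−x}: {28,50}, {29,49}, {30,48}, …, giving 11 two-element pairs, the single value 39 (it cannot pair with itself since the integers are distinct), and 14 integers whose partner 78−x falls outside [14,50].
By the pigeonhole principle, treating each of those 26 groups as a pigeonhole, one can pick one integer per group — 26 integers — with no two summing to 78.
The 27th integer lands in an occupied pair, forcing a sum of 78.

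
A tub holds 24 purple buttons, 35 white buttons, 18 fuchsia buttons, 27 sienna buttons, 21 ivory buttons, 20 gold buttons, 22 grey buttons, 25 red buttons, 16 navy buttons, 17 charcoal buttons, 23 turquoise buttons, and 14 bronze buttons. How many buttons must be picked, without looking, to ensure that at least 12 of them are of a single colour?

133

Put each drawn button into a box by colour. The largest draw with every box below 12 takes min(count, 11) from each colour.
Σ min(cᵢ, 11) = 11 + 11 + 11 + 11 + 11 + 11 + 11 + 11 + 11 + 11 + 11 + 11 = 132.
Draw number 132 + 1 = 133 must push one box to 12.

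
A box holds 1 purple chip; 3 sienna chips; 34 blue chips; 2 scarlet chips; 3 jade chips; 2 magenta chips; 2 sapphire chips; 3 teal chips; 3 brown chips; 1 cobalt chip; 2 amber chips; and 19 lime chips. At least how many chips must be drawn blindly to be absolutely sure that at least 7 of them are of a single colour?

35

An adversary could hand out at most 6 chips per colour (10 colours run out sooner): 1 + 3 + 6 + 2 + 3 + 2 + 2 + 3 + 3 + 1 + 2 + 6 = 34 chips and still no colour has 7.
Pigeonhole: one more chip lands in a colour already at 6, so 35 draws are enough and 34 are not.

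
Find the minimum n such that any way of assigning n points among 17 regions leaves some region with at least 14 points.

With 221 points one could put exactly 13 in each of the 17 regions, and no region would reach 14.
Pigeonhole: one more point must land in a region that already has 13, giving it 14.
So 17 × 13 + 1 = 222 points are required.

222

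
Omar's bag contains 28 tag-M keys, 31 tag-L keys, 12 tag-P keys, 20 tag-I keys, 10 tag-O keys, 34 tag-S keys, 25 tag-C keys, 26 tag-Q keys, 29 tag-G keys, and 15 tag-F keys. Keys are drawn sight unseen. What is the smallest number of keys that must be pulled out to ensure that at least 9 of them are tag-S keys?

205

In the worst case for collecting tag-S keys, every non-tag-S key comes out first.
There are 28 + 31 + 12 + 20 + 10 + 25 + 26 + 29 + 15 = 196 non-tag-S keys altogether.
After those, each further key must be tag-S, so 196 + 9 = 205 draws guarantee 9 tag-S keys.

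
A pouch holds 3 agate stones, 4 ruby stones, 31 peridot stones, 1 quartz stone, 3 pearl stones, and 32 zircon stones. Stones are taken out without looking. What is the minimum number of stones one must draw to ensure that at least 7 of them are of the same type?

An adversary could hand out at most 6 stones per type (4 types run out sooner): 3 + 4 + 6 + 1 + 3 + 6 = 23 stones and still no type has 7.
One more stone lands in a type already at 6, so 24 draws are enough and 23 are not.

24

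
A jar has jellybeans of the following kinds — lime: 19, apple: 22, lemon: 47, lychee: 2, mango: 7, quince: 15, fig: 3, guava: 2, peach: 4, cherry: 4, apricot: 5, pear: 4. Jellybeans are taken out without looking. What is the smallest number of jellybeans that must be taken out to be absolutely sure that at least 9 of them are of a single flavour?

An adversary could hand out at most 8 jellybeans per flavour (8 flavours run out sooner): 8 + 8 + 8 + 2 + 7 + 8 + 3 + 2 + 4 + 4 + 5 + 4 = 63 jellybeans and still no flavour has 9.
One more jellybean lands in a flavour already at 8, so 64 draws are enough and 63 are not.

64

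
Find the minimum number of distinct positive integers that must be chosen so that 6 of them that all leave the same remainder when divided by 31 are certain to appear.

156

Pigeonhole: the 31 residue classes mod 31 are the pigeonholes.
With 155 integers one could put 5 in each residue class and have no class reach 6.
The 156th integer pushes some class to 6, so 31·5 + 1 = 156.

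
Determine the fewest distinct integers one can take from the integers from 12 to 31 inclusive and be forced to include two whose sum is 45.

Two chosen integers sum to 45 exactly when both halves of some pair {x, 45−x} with 14 ≤ x ≤ 45−x ≤ 31 are chosen — 9 such pairs.
The remaining 2 elements (those with no distinct partner in range) can never complete a 45-sum, so the worst case takes all of them and one from each pair: 2 + 9 = 11.
By the pigeonhole principle, the 12th integer has to be the second member of some pair, so 11 + 1 = 12.

12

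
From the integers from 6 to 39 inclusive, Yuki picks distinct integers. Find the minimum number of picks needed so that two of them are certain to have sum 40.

21

Two chosen integers sum to 40 exactly when both halves of some pair {x, 40−x} with 6 ≤ x ≤ 40−x ≤ 34 are chosen — 14 such pairs.
The remaining 6 elements (those with no distinct partner in range) can never complete a 40-sum, so the worst case takes all of them and one from each pair: 6 + 14 = 20.
By pigeonhole, the 21st integer has to be the second member of some pair, so 20 + 1 = 21.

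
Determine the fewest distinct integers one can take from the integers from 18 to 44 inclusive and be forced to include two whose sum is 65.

16

Two chosen integers sum to 65 exactly when both halves of some pair {x, 65−x} with 21 ≤ x ≤ 65−x ≤ 44 are chosen — 12 such pairs.
The remaining 3 elements (those with no distinct partner in range) can never complete a 65-sum, so the worst case takes all of them and one from each pair: 3 + 12 = 15.
By pigeonhole, the 16th integer has to be the second member of some pair, so 15 + 1 = 16.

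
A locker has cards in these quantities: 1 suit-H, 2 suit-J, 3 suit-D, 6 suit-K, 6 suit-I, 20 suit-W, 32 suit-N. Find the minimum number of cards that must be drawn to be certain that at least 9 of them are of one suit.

An adversary could hand out at most 8 cards per suit (5 suits run out sooner): 1 + 2 + 3 + 6 + 6 + 8 + 8 = 34 cards and still no suit has 9.
Pigeonhole: one more card lands in a suit already at 8, so 35 draws are enough and 34 are not.

35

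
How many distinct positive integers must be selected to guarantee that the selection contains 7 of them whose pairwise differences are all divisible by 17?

Integers whose pairwise differences are multiples of 17 are exactly those sharing a remainder mod 17. Pigeonhole: the 17 residue classes mod 17 are the pigeonholes.
With 102 integers one could put 6 in each residue class and have no class reach 7.
The 103rd integer pushes some class to 7, so 17·6 + 1 = 103.

103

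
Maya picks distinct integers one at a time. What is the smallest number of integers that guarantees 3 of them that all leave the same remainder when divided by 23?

The 23 residue classes mod 23 are the pigeonholes.
With 46 integers one could put 2 in each residue class and have no class reach 3.
The 47th integer pushes some class to 3, so 23·2 + 1 = 47.

47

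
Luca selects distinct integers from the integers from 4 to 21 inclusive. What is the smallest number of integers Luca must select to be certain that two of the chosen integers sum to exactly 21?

Two chosen integers sum to 21 exactly when both halves of some pair {x, 21−x} with 4 ≤ x ≤ 21−x ≤ 17 are chosen — 7 such pairs.
The remaining 4 elements (those with no distinct partner in range) can never complete a 21-sum, so the worst case takes all of them and one from each pair: 4 + 7 = 11.
The 12th integer has to be the second member of some pair, so 11 + 1 = 12.

12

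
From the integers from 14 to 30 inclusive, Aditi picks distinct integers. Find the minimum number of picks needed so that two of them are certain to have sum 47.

Group the elements by complementary pair {x, 47−x}: {17,30}, {18,29}, {19,28}, …, giving 7 two-element pairs and 3 integers whose partner 47−x falls outside [14,30].
Treating each of those 10 groups as a pigeonhole, one can pick one integer per group — 10 integers — with no two summing to 47.
The 11th integer lands in an occupied pair, forcing a sum of 47.

11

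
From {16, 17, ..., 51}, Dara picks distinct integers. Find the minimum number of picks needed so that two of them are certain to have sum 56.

Group the elements by complementary pair {x, 56−x}: {16,40}, {17,39}, {18,38}, …, giving 12 two-element pairs, the single value 28 (it cannot pair with itself since the integers are distinct), and 11 integers whose partner 56−x falls outside [16,51].
Pigeonhole: treating each of those 24 groups as a pigeonhole, one can pick one integer per group — 24 integers — with no two summing to 56.
The 25th integer lands in an occupied pair, forcing a sum of 56.

25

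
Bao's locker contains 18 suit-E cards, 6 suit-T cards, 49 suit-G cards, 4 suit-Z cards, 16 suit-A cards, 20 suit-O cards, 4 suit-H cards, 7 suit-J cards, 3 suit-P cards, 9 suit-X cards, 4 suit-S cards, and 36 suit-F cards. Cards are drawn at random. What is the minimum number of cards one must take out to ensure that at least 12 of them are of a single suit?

93

An adversary could hand out at most 11 cards per suit (7 suits run out sooner): 11 + 6 + 11 + 4 + 11 + 11 + 4 + 7 + 3 + 9 + 4 + 11 = 92 cards and still no suit has 12.
Pigeonhole: one more card lands in a suit already at 11, so 93 draws are enough and 92 are not.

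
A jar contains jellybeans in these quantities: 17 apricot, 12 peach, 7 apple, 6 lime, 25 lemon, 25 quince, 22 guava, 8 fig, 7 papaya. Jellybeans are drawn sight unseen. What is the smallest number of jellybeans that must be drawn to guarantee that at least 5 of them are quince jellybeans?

109

In the worst case for collecting quince jellybeans, every non-quince jellybean comes out first.
There are 17 + 12 + 7 + 6 + 25 + 22 + 8 + 7 = 104 non-quince jellybeans altogether.
After those, each further jellybean must be quince, so 104 + 5 = 109 draws guarantee 5 quince jellybeans.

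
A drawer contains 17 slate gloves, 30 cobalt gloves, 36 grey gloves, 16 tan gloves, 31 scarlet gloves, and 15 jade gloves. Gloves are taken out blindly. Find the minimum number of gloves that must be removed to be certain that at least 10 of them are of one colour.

The 6 colours are the holes; the gloves drawn are the pigeons.
To avoid 10 of any one colour, the worst case takes at most 9 of each colour.
That gives 9 + 9 + 9 + 9 + 9 + 9 = 54 gloves with no colour reaching 10.
The next glove forces some colour to 10, so 54 + 1 = 55.

55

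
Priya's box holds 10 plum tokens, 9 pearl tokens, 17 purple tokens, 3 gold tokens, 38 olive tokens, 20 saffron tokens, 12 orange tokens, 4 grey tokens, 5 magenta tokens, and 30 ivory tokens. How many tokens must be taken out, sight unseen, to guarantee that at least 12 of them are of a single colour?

87

Put each drawn token into a box by colour. The largest draw with every box below 12 takes min(count, 11) from each colour; colours with fewer than 11 contribute all they have.
Σ min(cᵢ, 11) = 10 + 9 + 11 + 3 + 11 + 11 + 11 + 4 + 5 + 11 = 86.
Draw number 86 + 1 = 87 must push one box to 12.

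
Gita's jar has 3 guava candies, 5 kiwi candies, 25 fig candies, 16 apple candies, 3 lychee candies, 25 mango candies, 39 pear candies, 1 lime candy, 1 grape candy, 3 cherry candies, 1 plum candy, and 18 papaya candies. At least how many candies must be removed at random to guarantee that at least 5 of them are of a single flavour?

An adversary could hand out at most 4 candies per flavour (6 flavours run out sooner): 3 + 4 + 4 + 4 + 3 + 4 + 4 + 1 + 1 + 3 + 1 + 4 = 36 candies and still no flavour has 5.
By pigeonhole, one more candy lands in a flavour already at 4, so 37 draws are enough and 36 are not.

37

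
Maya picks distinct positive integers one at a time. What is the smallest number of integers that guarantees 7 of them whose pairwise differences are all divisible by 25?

Integers whose pairwise differences are multiples of 25 are exactly those sharing a remainder mod 25. The 25 residue classes mod 25 are the pigeonholes.
With 150 integers one could put 6 in each residue class and have no class reach 7.
The 151st integer pushes some class to 7, so 25·6 + 1 = 151.

151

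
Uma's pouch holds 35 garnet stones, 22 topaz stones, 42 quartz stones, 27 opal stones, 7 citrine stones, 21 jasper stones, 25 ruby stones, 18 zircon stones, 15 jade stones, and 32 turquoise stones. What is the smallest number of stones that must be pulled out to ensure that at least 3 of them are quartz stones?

In the worst case for collecting quartz stones, every non-quartz stone comes out first.
There are 35 + 22 + 27 + 7 + 21 + 25 + 18 + 15 + 32 = 202 non-quartz stones altogether.
After those, each further stone must be quartz, so 202 + 3 = 205 draws guarantee 3 quartz stones.

205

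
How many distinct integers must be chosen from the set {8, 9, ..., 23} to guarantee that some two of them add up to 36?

A set avoiding the sum 36 can contain at most one of each pair {x, 36−x}, plus the 6 elements whose complement lies outside the range or equal to its own complement.
The integers 8, …, 18 (11 of them) are such a set: any two sum to at least 8+9 = 17 and at most 17+18 = 35 < 36.
By the pigeonhole principle, any 12th integer completes one of the 5 pairs, so 12 choices force a sum of 36.

12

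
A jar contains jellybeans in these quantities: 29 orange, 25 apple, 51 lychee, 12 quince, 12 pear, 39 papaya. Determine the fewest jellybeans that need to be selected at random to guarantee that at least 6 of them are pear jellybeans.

In the worst case for collecting pear jellybeans, every non-pear jellybean comes out first.
There are 29 + 25 + 51 + 12 + 39 = 156 non-pear jellybeans altogether.
After those, each further jellybean must be pear, so 156 + 6 = 162 draws guarantee 6 pear jellybeans.

162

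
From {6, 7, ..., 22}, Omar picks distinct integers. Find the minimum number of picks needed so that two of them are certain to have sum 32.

12

Group the elements by complementary pair {x, 32−x}: {10,22}, {11,21}, {12,20}, …, giving 6 two-element pairs, the single value 16 (it cannot pair with itself since the integers are distinct), and 4 integers whose partner 32−x falls outside [6,22].
Pigeonhole: treating each of those 11 groups as a pigeonhole, one can pick one integer per group — 11 integers — with no two summing to 32.
The 12th integer lands in an occupied pair, forcing a sum of 32.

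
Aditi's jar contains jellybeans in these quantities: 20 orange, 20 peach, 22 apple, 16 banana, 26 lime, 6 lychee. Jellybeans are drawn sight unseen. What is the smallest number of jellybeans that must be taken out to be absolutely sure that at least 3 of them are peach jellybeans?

In the worst case for collecting peach jellybeans, every non-peach jellybean comes out first.
There are 20 + 22 + 16 + 26 + 6 = 90 non-peach jellybeans altogether.
After those, each further jellybean must be peach, so 90 + 3 = 93 draws guarantee 3 peach jellybeans.

93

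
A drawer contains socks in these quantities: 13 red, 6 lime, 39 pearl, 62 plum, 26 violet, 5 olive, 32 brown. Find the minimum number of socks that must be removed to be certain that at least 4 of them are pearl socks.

148

In the worst case for collecting pearl socks, every non-pearl sock comes out first.
There are 13 + 6 + 62 + 26 + 5 + 32 = 144 non-pearl socks altogether.
After those, each further sock must be pearl, so 144 + 4 = 148 draws guarantee 4 pearl socks.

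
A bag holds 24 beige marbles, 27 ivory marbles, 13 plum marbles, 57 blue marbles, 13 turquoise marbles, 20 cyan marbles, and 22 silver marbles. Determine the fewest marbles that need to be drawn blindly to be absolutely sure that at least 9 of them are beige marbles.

In the worst case for collecting beige marbles, every non-beige marble comes out first.
There are 27 + 13 + 57 + 13 + 20 + 22 = 152 non-beige marbles altogether.
After those, each further marble must be beige, so 152 + 9 = 161 draws guarantee 9 beige marbles.

161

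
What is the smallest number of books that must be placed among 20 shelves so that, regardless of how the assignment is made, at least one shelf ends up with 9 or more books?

161

With 160 books one could put exactly 8 in each of the 20 shelves, and no shelf would reach 9.
One more book must land in a shelf that already has 8, giving it 9.
So 20 × 8 + 1 = 161 books are required.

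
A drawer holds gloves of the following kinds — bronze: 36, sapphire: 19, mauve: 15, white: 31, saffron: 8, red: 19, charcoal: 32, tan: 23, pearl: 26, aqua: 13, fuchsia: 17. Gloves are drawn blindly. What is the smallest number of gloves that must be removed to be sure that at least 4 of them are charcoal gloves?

In the worst case for collecting charcoal gloves, every non-charcoal glove comes out first.
There are 36 + 19 + 15 + 31 + 8 + 19 + 23 + 26 + 13 + 17 = 207 non-charcoal gloves altogether.
After those, each further glove must be charcoal, so 207 + 4 = 211 draws guarantee 4 charcoal gloves.

211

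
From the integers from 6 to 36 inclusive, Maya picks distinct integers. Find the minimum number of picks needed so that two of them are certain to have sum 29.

23

Two chosen integers sum to 29 exactly when both halves of some pair {x, 29−x} with 6 ≤ x ≤ 29−x ≤ 23 are chosen — 9 such pairs.
The remaining 13 elements (those with no distinct partner in range) can never complete a 29-sum, so the worst case takes all of them and one from each pair: 13 + 9 = 22.
The 23rd integer has to be the second member of some pair, so 22 + 1 = 23.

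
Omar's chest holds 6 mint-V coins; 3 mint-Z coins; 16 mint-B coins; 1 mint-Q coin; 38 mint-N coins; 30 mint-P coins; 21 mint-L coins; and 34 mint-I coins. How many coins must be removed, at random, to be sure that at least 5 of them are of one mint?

29

An adversary could hand out at most 4 coins per mint (mint-Z, mint-Q run out sooner): 4 + 3 + 4 + 1 + 4 + 4 + 4 + 4 = 28 coins and still no mint has 5.
By the pigeonhole principle, one more coin lands in a mint already at 4, so 29 draws are enough and 28 are not.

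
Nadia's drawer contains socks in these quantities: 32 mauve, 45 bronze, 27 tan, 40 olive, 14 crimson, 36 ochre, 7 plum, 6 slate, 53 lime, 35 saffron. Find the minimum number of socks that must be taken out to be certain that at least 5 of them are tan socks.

In the worst case for collecting tan socks, every non-tan sock comes out first.
There are 32 + 45 + 40 + 14 + 36 + 7 + 6 + 53 + 35 = 268 non-tan socks altogether.
After those, each further sock must be tan, so 268 + 5 = 273 draws guarantee 5 tan socks.

273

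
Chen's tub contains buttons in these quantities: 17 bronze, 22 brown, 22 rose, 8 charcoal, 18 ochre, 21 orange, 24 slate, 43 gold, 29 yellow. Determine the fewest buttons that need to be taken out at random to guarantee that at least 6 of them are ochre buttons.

192

In the worst case for collecting ochre buttons, every non-ochre button comes out first.
There are 17 + 22 + 22 + 8 + 21 + 24 + 43 + 29 = 186 non-ochre buttons altogether.
After those, each further button must be ochre, so 186 + 6 = 192 draws guarantee 6 ochre buttons.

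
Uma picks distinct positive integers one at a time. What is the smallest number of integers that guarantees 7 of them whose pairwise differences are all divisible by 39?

Integers whose pairwise differences are multiples of 39 are exactly those sharing a remainder mod 39. By pigeonhole, the 39 residue classes mod 39 are the pigeonholes.
With 234 integers one could put 6 in each residue class and have no class reach 7.
The 235th integer pushes some class to 7, so 39·6 + 1 = 235.

235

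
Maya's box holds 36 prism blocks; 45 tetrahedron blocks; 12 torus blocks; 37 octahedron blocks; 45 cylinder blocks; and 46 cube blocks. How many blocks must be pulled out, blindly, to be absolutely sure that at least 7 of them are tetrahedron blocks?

In the worst case for collecting tetrahedron blocks, every non-tetrahedron block comes out first.
There are 36 + 12 + 37 + 45 + 46 = 176 non-tetrahedron blocks altogether.
After those, each further block must be tetrahedron, so 176 + 7 = 183 draws guarantee 7 tetrahedron blocks.

183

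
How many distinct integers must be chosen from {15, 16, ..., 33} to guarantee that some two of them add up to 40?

15

A set avoiding the sum 40 can contain at most one of each pair {x, 40−x}, plus the 9 elements whose complement lies outside the range or equal to its own complement.
The integers 20, …, 33 (14 of them) are such a set: any two sum to at least 20+21 = 41 > 40.
Any 15th integer completes one of the 5 pairs, so 15 choices force a sum of 40.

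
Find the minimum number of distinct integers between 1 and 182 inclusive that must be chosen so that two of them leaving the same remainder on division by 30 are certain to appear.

31

The 30 residue classes mod 30 are the pigeonholes.
With 30 integers one could put 1 in each residue class and have no class reach 2.
The 31st integer pushes some class to 2, so 30·1 + 1 = 31.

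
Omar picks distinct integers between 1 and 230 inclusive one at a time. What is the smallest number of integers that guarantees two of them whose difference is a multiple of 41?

Integers whose pairwise differences are multiples of 41 are exactly those sharing a remainder mod 41. By pigeonhole, the 41 residue classes mod 41 are the pigeonholes.
With 41 integers one could put 1 in each residue class and have no class reach 2.
The 42nd integer pushes some class to 2, so 41·1 + 1 = 42.

42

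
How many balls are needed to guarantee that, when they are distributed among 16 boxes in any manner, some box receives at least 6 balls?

With 80 balls one could put exactly 5 in each of the 16 boxes, and no box would reach 6.
Pigeonhole: one more ball must land in a box that already has 5, giving it 6.
So 16 × 5 + 1 = 81 balls are required.

81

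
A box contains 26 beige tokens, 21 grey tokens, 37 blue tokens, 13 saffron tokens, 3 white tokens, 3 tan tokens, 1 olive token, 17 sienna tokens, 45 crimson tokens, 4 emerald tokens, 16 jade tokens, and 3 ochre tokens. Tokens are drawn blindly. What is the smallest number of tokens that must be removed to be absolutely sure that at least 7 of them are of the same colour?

The 12 colours are the holes; the tokens drawn are the pigeons.
To avoid 7 of any one colour, the worst case takes at most 6 of each colour, or every token of a colour that has fewer than 6.
That gives 6 + 6 + 6 + 6 + 3 + 3 + 1 + 6 + 6 + 4 + 6 + 3 = 56 tokens with no colour reaching 7.
The next token forces some colour to 7, so 56 + 1 = 57.

57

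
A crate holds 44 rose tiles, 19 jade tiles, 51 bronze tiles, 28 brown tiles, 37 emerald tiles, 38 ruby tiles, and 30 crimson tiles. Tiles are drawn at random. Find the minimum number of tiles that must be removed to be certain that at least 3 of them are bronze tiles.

199

In the worst case for collecting bronze tiles, every non-bronze tile comes out first.
There are 44 + 19 + 28 + 37 + 38 + 30 = 196 non-bronze tiles altogether.
After those, each further tile must be bronze, so 196 + 3 = 199 draws guarantee 3 bronze tiles.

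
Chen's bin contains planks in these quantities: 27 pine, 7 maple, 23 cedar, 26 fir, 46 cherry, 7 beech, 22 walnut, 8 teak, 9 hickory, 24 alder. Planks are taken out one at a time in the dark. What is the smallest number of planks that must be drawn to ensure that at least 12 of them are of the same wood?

98

The 10 woods are the holes; the planks drawn are the pigeons.
To avoid 12 of any one wood, the worst case takes at most 11 of each wood, or every plank of a wood that has fewer than 11.
That gives 11 + 7 + 11 + 11 + 11 + 7 + 11 + 8 + 9 + 11 = 97 planks with no wood reaching 12.
The next plank forces some wood to 12, so 97 + 1 = 98.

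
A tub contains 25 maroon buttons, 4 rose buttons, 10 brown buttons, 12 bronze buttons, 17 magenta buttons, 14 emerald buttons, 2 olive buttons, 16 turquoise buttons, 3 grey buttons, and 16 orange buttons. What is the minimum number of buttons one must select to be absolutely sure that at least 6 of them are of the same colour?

The 10 colours are the holes; the buttons drawn are the pigeons.
To avoid 6 of any one colour, the worst case takes at most 5 of each colour, or every button of a colour that has fewer than 5.
That gives 5 + 4 + 5 + 5 + 5 + 5 + 2 + 5 + 3 + 5 = 44 buttons with no colour reaching 6.
The next button forces some colour to 6, so 44 + 1 = 45.

45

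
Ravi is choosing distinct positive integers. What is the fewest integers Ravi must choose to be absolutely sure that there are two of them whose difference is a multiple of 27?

Integers whose pairwise differences are multiples of 27 are exactly those sharing a remainder mod 27. By pigeonhole, the 27 residue classes mod 27 are the pigeonholes.
With 27 integers one could put 1 in each residue class and have no class reach 2.
The 28th integer pushes some class to 2, so 27·1 + 1 = 28.

28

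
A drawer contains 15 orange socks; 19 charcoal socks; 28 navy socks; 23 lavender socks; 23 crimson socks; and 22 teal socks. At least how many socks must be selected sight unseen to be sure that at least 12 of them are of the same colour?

67

An adversary could hand out at most 11 socks per colour: 11 + 11 + 11 + 11 + 11 + 11 = 66 socks and still no colour has 12.
One more sock lands in a colour already at 11, so 67 draws are enough and 66 are not.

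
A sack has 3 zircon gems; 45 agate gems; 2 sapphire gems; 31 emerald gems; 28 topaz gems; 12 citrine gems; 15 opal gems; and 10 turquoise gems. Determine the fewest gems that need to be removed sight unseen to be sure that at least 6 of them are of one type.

36

An adversary could hand out at most 5 gems per type (zircon, sapphire run out sooner): 3 + 5 + 2 + 5 + 5 + 5 + 5 + 5 = 35 gems and still no type has 6.
One more gem lands in a type already at 5, so 36 draws are enough and 35 are not.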